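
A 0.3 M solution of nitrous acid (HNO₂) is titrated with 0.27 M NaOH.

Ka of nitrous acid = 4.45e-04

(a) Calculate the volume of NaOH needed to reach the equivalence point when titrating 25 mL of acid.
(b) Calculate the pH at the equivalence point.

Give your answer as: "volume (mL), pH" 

moles acid = 0.3 × 25/1000 = 0.0075 mol; V_base = moles/0.27 × 1000 = 27.8 mL. At equivalence only the conjugate base is present: [A⁻] = 0.0075/0.053 = 1.4211e-01 M. Kb = Kw/Ka = 2.25e-11; [OH⁻] = √(Kb × [A⁻]) = 1.7870e-06; pOH = 5.75; pH = 14 - pOH = 8.25.

V = 27.8 mL, pH = 8.25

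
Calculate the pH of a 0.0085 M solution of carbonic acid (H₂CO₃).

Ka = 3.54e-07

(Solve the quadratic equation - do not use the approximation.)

x² + Ka×x - Ka×C = 0. Using quadratic formula: [H⁺] = 5.4678e-05

pH = 4.26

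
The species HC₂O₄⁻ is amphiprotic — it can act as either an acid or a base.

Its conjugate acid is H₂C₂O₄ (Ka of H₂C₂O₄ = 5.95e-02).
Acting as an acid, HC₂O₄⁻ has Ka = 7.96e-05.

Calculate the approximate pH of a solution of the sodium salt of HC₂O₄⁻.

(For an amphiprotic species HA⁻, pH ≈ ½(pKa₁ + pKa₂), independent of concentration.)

pKa₁ = -log(5.95e-02) = 1.23; pKa₂ = -log(7.96e-05) = 4.10. For an amphiprotic species, pH ≈ ½(pKa₁ + pKa₂) = ½(1.23 + 4.10) = 2.66.

pH = 2.66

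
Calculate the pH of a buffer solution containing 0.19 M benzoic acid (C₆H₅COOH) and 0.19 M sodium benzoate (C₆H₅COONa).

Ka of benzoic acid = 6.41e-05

pKa = -log(6.41e-05) = 4.19. pH = pKa + log([A⁻]/[HA]) = 4.19 + log(0.19/0.19)

pH = 4.19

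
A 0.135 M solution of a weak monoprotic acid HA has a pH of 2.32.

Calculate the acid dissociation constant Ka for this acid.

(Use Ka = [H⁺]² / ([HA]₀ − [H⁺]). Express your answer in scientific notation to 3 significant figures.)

[H⁺] = 10^(−pH) = 10^(−2.32) = 4.786e-03 M. For HA ⇌ H⁺ + A⁻, Ka = [H⁺][A⁻]/[HA] = [H⁺]² / ([HA]₀ − [H⁺]) = (4.786e-03)² / (0.135 − 4.786e-03) = 1.76e-04.

K_a = 1.76e-04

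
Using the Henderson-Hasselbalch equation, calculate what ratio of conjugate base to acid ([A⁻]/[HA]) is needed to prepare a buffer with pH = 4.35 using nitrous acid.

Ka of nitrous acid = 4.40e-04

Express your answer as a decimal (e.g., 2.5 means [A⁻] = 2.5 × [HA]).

pKa = -log(4.40e-04) = 3.3565. pH = pKa + log([A⁻]/[HA]), so log([A⁻]/[HA]) = pH − pKa = 4.35 − 3.3565 = 0.9935. [A⁻]/[HA] = 10^(0.9935) = 9.85

[A⁻]/[HA] = 9.85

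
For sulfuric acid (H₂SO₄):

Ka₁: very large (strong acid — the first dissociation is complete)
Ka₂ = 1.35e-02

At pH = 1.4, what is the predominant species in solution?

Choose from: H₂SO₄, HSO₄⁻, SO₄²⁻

The first dissociation is complete, so H₂SO₄ itself is never the predominant species in water; pKa₂ = -log(1.35e-02) = 1.87. For a polyprotic acid the predominant species crosses at each pKa: below pKa_n the protonated form dominates, above it the deprotonated form does. At pH = 1.4, the predominant species is HSO₄⁻.

HSO₄⁻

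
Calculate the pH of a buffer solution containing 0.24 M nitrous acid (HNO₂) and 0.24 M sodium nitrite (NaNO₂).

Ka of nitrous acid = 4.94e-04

pKa = -log(4.94e-04) = 3.31. pH = pKa + log([A⁻]/[HA]) = 3.31 + log(0.24/0.24)

pH = 3.31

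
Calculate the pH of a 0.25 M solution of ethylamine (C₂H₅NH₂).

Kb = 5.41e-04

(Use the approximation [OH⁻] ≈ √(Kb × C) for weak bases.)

[OH⁻] = √(Kb × C) = √(5.41e-04 × 0.25) = 1.1630e-02. pOH = 1.93, pH = 14 - pOH

pH = 12.07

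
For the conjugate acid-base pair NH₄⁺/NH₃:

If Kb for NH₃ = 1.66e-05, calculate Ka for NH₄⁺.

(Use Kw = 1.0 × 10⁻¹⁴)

For a conjugate pair Ka × Kb = Kw, so Ka = Kw/Kb = 1.0 × 10⁻¹⁴ / 1.66e-05 = 6.02e-10.

K_a = 6.02e-10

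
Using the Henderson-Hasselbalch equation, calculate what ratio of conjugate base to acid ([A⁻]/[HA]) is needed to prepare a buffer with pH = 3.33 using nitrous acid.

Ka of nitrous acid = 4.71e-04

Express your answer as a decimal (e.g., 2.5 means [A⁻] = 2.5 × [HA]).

pKa = -log(4.71e-04) = 3.3270. pH = pKa + log([A⁻]/[HA]), so log([A⁻]/[HA]) = pH − pKa = 3.33 − 3.3270 = 0.0030. [A⁻]/[HA] = 10^(0.0030) = 1.01

[A⁻]/[HA] = 1.01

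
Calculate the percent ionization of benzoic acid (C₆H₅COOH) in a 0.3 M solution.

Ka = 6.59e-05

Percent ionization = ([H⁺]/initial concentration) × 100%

Using Ka equilibrium: x² + Ka×x - Ka×C = 0. Solving: [H⁺] = 4.4135e-03. Percent = (4.4135e-03/0.3) × 100

Percent ionization = 1.47%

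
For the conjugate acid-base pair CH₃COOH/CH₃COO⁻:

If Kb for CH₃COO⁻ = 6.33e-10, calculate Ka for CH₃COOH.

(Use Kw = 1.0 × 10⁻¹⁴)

For a conjugate pair Ka × Kb = Kw, so Ka = Kw/Kb = 1.0 × 10⁻¹⁴ / 6.33e-10 = 1.58e-05.

K_a = 1.58e-05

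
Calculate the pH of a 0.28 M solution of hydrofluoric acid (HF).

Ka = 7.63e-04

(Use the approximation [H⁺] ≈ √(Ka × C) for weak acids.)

[H⁺] = √(Ka × C) = √(7.63e-04 × 0.28) = 1.4616e-02. pH = -log(1.4616e-02)

pH = 1.84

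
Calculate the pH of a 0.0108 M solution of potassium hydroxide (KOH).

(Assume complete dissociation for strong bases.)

[OH⁻] = 0.0108 M for strong base. pOH = -log[OH⁻] = 1.97, pH = 14 - pOH

pH = 12.03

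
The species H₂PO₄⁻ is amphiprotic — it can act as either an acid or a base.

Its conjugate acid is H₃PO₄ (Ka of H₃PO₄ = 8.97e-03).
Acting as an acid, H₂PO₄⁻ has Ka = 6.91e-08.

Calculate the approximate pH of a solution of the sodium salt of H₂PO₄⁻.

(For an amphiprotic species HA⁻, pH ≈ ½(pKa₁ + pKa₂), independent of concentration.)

pKa₁ = -log(8.97e-03) = 2.05; pKa₂ = -log(6.91e-08) = 7.16. For an amphiprotic species, pH ≈ ½(pKa₁ + pKa₂) = ½(2.05 + 7.16) = 4.60.

pH = 4.60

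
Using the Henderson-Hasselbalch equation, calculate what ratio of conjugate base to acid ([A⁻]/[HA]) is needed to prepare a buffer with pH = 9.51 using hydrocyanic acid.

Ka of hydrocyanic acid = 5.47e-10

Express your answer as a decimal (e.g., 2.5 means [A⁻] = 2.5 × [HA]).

pKa = -log(5.47e-10) = 9.2620. pH = pKa + log([A⁻]/[HA]), so log([A⁻]/[HA]) = pH − pKa = 9.51 − 9.2620 = 0.2480. [A⁻]/[HA] = 10^(0.2480) = 1.77

[A⁻]/[HA] = 1.77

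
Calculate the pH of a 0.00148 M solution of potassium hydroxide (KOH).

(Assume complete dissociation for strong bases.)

[OH⁻] = 0.00148 M for strong base. pOH = -log[OH⁻] = 2.83, pH = 14 - pOH

pH = 11.17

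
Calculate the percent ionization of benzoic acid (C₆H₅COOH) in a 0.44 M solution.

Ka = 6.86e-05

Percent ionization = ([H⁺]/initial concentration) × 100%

Using Ka equilibrium: x² + Ka×x - Ka×C = 0. Solving: [H⁺] = 5.4598e-03. Percent = (5.4598e-03/0.44) × 100

Percent ionization = 1.24%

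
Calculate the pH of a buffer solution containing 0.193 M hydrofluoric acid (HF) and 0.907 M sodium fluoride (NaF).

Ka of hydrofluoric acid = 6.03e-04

pKa = -log(6.03e-04) = 3.22. pH = pKa + log([A⁻]/[HA]) = 3.22 + log(0.907/0.193)

pH = 3.89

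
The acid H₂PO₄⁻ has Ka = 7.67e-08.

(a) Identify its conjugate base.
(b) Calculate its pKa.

(a) The conjugate base is formed by removing one H⁺ from H₂PO₄⁻, giving HPO₄²⁻. (b) pKa = -log(Ka) = -log(7.67e-08) = 7.12.

Conjugate base: HPO₄²⁻; pK_a = 7.12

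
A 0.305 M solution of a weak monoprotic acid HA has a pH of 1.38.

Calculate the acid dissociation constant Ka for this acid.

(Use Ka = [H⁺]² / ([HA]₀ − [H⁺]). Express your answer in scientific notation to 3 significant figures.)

[H⁺] = 10^(−pH) = 10^(−1.38) = 4.169e-02 M. For HA ⇌ H⁺ + A⁻, Ka = [H⁺][A⁻]/[HA] = [H⁺]² / ([HA]₀ − [H⁺]) = (4.169e-02)² / (0.305 − 4.169e-02) = 6.60e-03.

K_a = 6.60e-03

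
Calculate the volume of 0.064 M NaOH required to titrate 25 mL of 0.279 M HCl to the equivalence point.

At equivalence: moles acid = moles base. moles HCl = 0.279 × 25/1000 = 0.006975 mol. V_base = moles / 0.064 × 1000 = 109.0 mL.

V_{base} = 109.0 mL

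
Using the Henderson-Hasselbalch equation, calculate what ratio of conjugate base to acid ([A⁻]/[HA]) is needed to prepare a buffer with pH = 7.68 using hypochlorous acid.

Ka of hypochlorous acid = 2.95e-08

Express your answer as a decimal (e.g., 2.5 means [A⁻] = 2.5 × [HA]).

pKa = -log(2.95e-08) = 7.5302. pH = pKa + log([A⁻]/[HA]), so log([A⁻]/[HA]) = pH − pKa = 7.68 − 7.5302 = 0.1498. [A⁻]/[HA] = 10^(0.1498) = 1.41

[A⁻]/[HA] = 1.41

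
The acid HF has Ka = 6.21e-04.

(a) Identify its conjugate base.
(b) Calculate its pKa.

(a) The conjugate base is formed by removing one H⁺ from HF, giving F⁻. (b) pKa = -log(Ka) = -log(6.21e-04) = 3.21.

Conjugate base: F⁻; pK_a = 3.21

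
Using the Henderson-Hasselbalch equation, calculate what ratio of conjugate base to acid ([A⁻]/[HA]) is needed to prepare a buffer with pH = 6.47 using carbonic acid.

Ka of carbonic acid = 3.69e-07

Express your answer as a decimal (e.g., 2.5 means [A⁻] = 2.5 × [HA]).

pKa = -log(3.69e-07) = 6.4330. pH = pKa + log([A⁻]/[HA]), so log([A⁻]/[HA]) = pH − pKa = 6.47 − 6.4330 = 0.0370. [A⁻]/[HA] = 10^(0.0370) = 1.09

[A⁻]/[HA] = 1.09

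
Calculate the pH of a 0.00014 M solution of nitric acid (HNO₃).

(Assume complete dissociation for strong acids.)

[H⁺] = 0.00014 M for strong acid. pH = -log[H⁺] = -log(0.00014)

pH = 3.85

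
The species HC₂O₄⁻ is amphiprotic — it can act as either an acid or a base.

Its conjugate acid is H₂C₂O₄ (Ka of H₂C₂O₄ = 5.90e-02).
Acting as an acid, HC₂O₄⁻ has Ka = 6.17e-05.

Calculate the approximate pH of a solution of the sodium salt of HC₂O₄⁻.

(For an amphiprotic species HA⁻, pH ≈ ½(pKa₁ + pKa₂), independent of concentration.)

pKa₁ = -log(5.90e-02) = 1.23; pKa₂ = -log(6.17e-05) = 4.21. For an amphiprotic species, pH ≈ ½(pKa₁ + pKa₂) = ½(1.23 + 4.21) = 2.72.

pH = 2.72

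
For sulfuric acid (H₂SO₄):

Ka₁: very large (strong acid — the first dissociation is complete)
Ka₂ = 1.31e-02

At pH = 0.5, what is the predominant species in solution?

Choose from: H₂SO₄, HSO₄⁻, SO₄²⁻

The first dissociation is complete, so H₂SO₄ itself is never the predominant species in water; pKa₂ = -log(1.31e-02) = 1.88. For a polyprotic acid the predominant species crosses at each pKa: below pKa_n the protonated form dominates, above it the deprotonated form does. At pH = 0.5, the predominant species is HSO₄⁻.

HSO₄⁻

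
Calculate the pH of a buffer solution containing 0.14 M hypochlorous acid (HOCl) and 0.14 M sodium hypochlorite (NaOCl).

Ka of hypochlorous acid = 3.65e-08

pKa = -log(3.65e-08) = 7.44. pH = pKa + log([A⁻]/[HA]) = 7.44 + log(0.14/0.14)

pH = 7.44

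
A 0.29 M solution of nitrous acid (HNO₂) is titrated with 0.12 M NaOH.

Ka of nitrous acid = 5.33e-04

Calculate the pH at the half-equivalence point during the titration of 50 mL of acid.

At half-equivalence [HA] = [A⁻], so Henderson-Hasselbalch gives pH = pKa = -log(5.33e-04) = 3.27.

pH = pKa = 3.27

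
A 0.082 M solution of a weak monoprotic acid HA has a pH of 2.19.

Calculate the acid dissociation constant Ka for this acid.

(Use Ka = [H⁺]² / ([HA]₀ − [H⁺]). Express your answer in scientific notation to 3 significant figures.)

[H⁺] = 10^(−pH) = 10^(−2.19) = 6.457e-03 M. For HA ⇌ H⁺ + A⁻, Ka = [H⁺][A⁻]/[HA] = [H⁺]² / ([HA]₀ − [H⁺]) = (6.457e-03)² / (0.082 − 6.457e-03) = 5.52e-04.

K_a = 5.52e-04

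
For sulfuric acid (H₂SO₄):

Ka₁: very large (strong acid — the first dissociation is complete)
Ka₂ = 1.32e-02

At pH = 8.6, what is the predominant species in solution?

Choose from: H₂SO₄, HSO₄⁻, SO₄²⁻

The first dissociation is complete, so H₂SO₄ itself is never the predominant species in water; pKa₂ = -log(1.32e-02) = 1.88. For a polyprotic acid the predominant species crosses at each pKa: below pKa_n the protonated form dominates, above it the deprotonated form does. At pH = 8.6, the predominant species is SO₄²⁻.

SO₄²⁻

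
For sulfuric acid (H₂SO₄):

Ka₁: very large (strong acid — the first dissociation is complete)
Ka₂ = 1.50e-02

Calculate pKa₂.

pKa₂ = -log(Ka₂) = -log(1.50e-02) = 1.82.

pK_{a2} = 1.82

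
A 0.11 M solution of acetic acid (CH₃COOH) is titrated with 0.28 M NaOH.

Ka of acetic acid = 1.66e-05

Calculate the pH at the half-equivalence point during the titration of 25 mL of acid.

At half-equivalence [HA] = [A⁻], so Henderson-Hasselbalch gives pH = pKa = -log(1.66e-05) = 4.78.

pH = pKa = 4.78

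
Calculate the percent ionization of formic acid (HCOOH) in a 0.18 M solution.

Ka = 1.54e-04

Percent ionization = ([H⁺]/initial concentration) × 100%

Using Ka equilibrium: x² + Ka×x - Ka×C = 0. Solving: [H⁺] = 5.1885e-03. Percent = (5.1885e-03/0.18) × 100

Percent ionization = 2.88%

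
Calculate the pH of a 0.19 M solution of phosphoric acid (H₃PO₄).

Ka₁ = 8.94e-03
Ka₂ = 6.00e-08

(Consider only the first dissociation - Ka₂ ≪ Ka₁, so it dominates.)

First dissociation dominates. From Ka₁ = [H⁺][HA⁻]/[H₂A], x² + Ka₁·x − Ka₁·C = 0 with C = 0.19 M and Ka₁ = 8.94e-03. Solving: [H⁺] = (−Ka₁ + √(Ka₁² + 4·Ka₁·C)) / 2 = 3.6986e-02 M. pH = -log(3.6986e-02) = 1.43.

pH = 1.43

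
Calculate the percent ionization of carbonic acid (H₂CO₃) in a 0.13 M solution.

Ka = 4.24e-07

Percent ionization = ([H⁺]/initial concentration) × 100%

Using Ka equilibrium: x² + Ka×x - Ka×C = 0. Solving: [H⁺] = 2.3456e-04. Percent = (2.3456e-04/0.13) × 100

Percent ionization = 0.18%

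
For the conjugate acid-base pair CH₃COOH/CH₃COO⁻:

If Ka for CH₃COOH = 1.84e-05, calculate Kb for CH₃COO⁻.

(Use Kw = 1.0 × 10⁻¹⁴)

For a conjugate pair Ka × Kb = Kw, so Kb = Kw/Ka = 1.0 × 10⁻¹⁴ / 1.84e-05 = 5.43e-10.

K_b = 5.43e-10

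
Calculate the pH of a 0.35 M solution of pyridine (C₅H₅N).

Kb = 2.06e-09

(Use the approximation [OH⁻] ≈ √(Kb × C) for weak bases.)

[OH⁻] = √(Kb × C) = √(2.06e-09 × 0.35) = 2.6851e-05. pOH = 4.57, pH = 14 - pOH

pH = 9.43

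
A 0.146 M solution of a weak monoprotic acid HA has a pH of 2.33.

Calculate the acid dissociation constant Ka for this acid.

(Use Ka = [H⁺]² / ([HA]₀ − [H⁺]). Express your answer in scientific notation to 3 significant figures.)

[H⁺] = 10^(−pH) = 10^(−2.33) = 4.677e-03 M. For HA ⇌ H⁺ + A⁻, Ka = [H⁺][A⁻]/[HA] = [H⁺]² / ([HA]₀ − [H⁺]) = (4.677e-03)² / (0.146 − 4.677e-03) = 1.55e-04.

K_a = 1.55e-04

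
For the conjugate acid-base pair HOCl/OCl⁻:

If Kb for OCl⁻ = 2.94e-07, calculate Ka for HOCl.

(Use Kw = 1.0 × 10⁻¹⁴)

For a conjugate pair Ka × Kb = Kw, so Ka = Kw/Kb = 1.0 × 10⁻¹⁴ / 2.94e-07 = 3.40e-08.

K_a = 3.40e-08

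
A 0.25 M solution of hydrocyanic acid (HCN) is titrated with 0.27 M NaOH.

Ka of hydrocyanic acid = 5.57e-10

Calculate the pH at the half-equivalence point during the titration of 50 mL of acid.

At half-equivalence [HA] = [A⁻], so Henderson-Hasselbalch gives pH = pKa = -log(5.57e-10) = 9.25.

pH = pKa = 9.25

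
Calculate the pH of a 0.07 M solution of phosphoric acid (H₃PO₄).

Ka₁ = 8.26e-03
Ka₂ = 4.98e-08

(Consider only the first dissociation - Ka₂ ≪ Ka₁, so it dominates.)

First dissociation dominates. From Ka₁ = [H⁺][HA⁻]/[H₂A], x² + Ka₁·x − Ka₁·C = 0 with C = 0.07 M and Ka₁ = 8.26e-03. Solving: [H⁺] = (−Ka₁ + √(Ka₁² + 4·Ka₁·C)) / 2 = 2.0268e-02 M. pH = -log(2.0268e-02) = 1.69.

pH = 1.69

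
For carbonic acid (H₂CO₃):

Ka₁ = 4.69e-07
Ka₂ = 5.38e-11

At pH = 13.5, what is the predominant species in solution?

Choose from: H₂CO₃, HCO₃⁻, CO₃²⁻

pKa₁ = 6.33, pKa₂ = 10.27. For a polyprotic acid the predominant species crosses at each pKa: below pKa_n the protonated form dominates, above it the deprotonated form does. At pH = 13.5, the predominant species is CO₃²⁻.

CO₃²⁻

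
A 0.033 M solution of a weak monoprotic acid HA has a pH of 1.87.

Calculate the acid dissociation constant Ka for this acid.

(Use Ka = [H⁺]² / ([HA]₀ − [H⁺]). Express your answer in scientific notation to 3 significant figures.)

[H⁺] = 10^(−pH) = 10^(−1.87) = 1.349e-02 M. For HA ⇌ H⁺ + A⁻, Ka = [H⁺][A⁻]/[HA] = [H⁺]² / ([HA]₀ − [H⁺]) = (1.349e-02)² / (0.033 − 1.349e-02) = 9.33e-03.

K_a = 9.33e-03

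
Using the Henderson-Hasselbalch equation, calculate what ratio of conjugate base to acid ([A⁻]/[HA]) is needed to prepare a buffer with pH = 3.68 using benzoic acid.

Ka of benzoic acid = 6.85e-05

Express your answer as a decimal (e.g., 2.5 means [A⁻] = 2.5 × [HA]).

pKa = -log(6.85e-05) = 4.1643. pH = pKa + log([A⁻]/[HA]), so log([A⁻]/[HA]) = pH − pKa = 3.68 − 4.1643 = -0.4843. [A⁻]/[HA] = 10^(-0.4843) = 0.328

[A⁻]/[HA] = 0.328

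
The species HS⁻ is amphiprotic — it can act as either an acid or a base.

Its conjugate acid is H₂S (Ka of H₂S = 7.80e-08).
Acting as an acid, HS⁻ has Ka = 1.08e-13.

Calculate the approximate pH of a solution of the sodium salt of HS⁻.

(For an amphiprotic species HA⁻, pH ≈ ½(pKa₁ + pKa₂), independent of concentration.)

pKa₁ = -log(7.80e-08) = 7.11; pKa₂ = -log(1.08e-13) = 12.97. For an amphiprotic species, pH ≈ ½(pKa₁ + pKa₂) = ½(7.11 + 12.97) = 10.04.

pH = 10.04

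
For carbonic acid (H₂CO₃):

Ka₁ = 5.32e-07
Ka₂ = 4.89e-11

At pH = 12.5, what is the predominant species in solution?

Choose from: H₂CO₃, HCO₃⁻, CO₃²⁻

pKa₁ = 6.27, pKa₂ = 10.31. For a polyprotic acid the predominant species crosses at each pKa: below pKa_n the protonated form dominates, above it the deprotonated form does. At pH = 12.5, the predominant species is CO₃²⁻.

CO₃²⁻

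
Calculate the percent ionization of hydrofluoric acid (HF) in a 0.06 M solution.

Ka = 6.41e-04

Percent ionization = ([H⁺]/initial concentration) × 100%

Using Ka equilibrium: x² + Ka×x - Ka×C = 0. Solving: [H⁺] = 5.8894e-03. Percent = (5.8894e-03/0.06) × 100

Percent ionization = 9.82%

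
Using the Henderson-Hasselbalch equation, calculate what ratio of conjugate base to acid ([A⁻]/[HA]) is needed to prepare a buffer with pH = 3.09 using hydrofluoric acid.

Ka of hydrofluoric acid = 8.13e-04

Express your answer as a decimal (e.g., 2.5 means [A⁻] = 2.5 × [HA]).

pKa = -log(8.13e-04) = 3.0899. pH = pKa + log([A⁻]/[HA]), so log([A⁻]/[HA]) = pH − pKa = 3.09 − 3.0899 = 0.0001. [A⁻]/[HA] = 10^(0.0001) = 1.00

[A⁻]/[HA] = 1.00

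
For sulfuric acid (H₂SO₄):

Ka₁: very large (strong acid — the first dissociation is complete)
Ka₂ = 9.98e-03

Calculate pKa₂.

pKa₂ = -log(Ka₂) = -log(9.98e-03) = 2.00.

pK_{a2} = 2.00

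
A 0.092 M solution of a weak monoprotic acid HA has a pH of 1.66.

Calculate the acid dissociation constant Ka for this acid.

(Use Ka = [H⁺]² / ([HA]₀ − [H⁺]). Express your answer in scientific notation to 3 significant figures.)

[H⁺] = 10^(−pH) = 10^(−1.66) = 2.188e-02 M. For HA ⇌ H⁺ + A⁻, Ka = [H⁺][A⁻]/[HA] = [H⁺]² / ([HA]₀ − [H⁺]) = (2.188e-02)² / (0.092 − 2.188e-02) = 6.83e-03.

K_a = 6.83e-03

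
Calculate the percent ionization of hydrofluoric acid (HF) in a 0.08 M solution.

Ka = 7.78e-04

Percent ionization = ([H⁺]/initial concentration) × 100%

Using Ka equilibrium: x² + Ka×x - Ka×C = 0. Solving: [H⁺] = 7.5098e-03. Percent = (7.5098e-03/0.08) × 100

Percent ionization = 9.39%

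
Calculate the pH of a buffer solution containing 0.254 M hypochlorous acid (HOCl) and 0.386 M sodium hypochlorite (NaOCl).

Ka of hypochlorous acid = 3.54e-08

pKa = -log(3.54e-08) = 7.45. pH = pKa + log([A⁻]/[HA]) = 7.45 + log(0.386/0.254)

pH = 7.63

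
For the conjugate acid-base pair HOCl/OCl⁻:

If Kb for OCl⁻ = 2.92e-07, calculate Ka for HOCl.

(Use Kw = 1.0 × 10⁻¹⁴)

For a conjugate pair Ka × Kb = Kw, so Ka = Kw/Kb = 1.0 × 10⁻¹⁴ / 2.92e-07 = 3.42e-08.

K_a = 3.42e-08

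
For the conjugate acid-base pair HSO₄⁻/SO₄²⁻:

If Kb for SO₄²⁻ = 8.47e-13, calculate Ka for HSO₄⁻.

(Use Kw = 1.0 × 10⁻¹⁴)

For a conjugate pair Ka × Kb = Kw, so Ka = Kw/Kb = 1.0 × 10⁻¹⁴ / 8.47e-13 = 1.18e-02.

K_a = 1.18e-02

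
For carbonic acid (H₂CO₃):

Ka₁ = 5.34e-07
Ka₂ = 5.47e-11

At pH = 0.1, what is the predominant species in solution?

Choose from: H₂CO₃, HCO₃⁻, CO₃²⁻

pKa₁ = 6.27, pKa₂ = 10.26. For a polyprotic acid the predominant species crosses at each pKa: below pKa_n the protonated form dominates, above it the deprotonated form does. At pH = 0.1, the predominant species is H₂CO₃.

H₂CO₃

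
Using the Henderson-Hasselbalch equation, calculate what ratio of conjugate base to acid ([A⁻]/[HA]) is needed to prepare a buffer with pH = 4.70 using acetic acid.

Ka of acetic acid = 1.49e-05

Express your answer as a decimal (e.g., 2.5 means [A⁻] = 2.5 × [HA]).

pKa = -log(1.49e-05) = 4.8268. pH = pKa + log([A⁻]/[HA]), so log([A⁻]/[HA]) = pH − pKa = 4.70 − 4.8268 = -0.1268. [A⁻]/[HA] = 10^(-0.1268) = 0.747

[A⁻]/[HA] = 0.747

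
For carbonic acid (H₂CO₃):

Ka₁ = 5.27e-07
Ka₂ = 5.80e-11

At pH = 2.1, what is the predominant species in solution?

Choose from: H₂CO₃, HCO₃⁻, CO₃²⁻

pKa₁ = 6.28, pKa₂ = 10.24. For a polyprotic acid the predominant species crosses at each pKa: below pKa_n the protonated form dominates, above it the deprotonated form does. At pH = 2.1, the predominant species is H₂CO₃.

H₂CO₃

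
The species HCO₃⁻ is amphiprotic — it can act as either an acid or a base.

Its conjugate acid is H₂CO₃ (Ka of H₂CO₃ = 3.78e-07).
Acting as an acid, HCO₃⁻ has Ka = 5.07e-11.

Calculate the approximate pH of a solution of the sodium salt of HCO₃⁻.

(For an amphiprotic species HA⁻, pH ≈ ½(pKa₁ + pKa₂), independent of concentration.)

pKa₁ = -log(3.78e-07) = 6.42; pKa₂ = -log(5.07e-11) = 10.29. For an amphiprotic species, pH ≈ ½(pKa₁ + pKa₂) = ½(6.42 + 10.29) = 8.36.

pH = 8.36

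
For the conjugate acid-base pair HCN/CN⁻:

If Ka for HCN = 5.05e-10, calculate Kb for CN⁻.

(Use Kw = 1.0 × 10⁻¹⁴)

For a conjugate pair Ka × Kb = Kw, so Kb = Kw/Ka = 1.0 × 10⁻¹⁴ / 5.05e-10 = 1.98e-05.

K_b = 1.98e-05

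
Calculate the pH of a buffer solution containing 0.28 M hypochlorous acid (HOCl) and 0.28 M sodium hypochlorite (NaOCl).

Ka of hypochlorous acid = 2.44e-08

pKa = -log(2.44e-08) = 7.61. pH = pKa + log([A⁻]/[HA]) = 7.61 + log(0.28/0.28)

pH = 7.61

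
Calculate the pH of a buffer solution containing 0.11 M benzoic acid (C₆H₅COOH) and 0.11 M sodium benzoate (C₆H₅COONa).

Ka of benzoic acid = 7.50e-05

pKa = -log(7.50e-05) = 4.12. pH = pKa + log([A⁻]/[HA]) = 4.12 + log(0.11/0.11)

pH = 4.12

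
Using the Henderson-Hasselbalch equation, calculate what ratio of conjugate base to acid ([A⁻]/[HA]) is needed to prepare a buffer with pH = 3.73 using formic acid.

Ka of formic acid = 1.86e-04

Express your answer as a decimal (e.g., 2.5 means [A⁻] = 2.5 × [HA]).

pKa = -log(1.86e-04) = 3.7305. pH = pKa + log([A⁻]/[HA]), so log([A⁻]/[HA]) = pH − pKa = 3.73 − 3.7305 = -0.0005. [A⁻]/[HA] = 10^(-0.0005) = 0.999

[A⁻]/[HA] = 0.999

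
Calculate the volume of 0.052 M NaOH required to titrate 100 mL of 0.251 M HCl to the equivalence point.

At equivalence: moles acid = moles base. moles HCl = 0.251 × 100/1000 = 0.0251 mol. V_base = moles / 0.052 × 1000 = 482.7 mL.

V_{base} = 482.7 mL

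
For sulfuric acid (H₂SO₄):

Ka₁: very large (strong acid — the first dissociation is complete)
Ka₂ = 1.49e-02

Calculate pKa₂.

pKa₂ = -log(Ka₂) = -log(1.49e-02) = 1.83.

pK_{a2} = 1.83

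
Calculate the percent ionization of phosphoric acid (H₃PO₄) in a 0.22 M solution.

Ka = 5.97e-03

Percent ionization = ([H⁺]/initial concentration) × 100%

Using Ka equilibrium: x² + Ka×x - Ka×C = 0. Solving: [H⁺] = 3.3379e-02. Percent = (3.3379e-02/0.22) × 100

Percent ionization = 15.2%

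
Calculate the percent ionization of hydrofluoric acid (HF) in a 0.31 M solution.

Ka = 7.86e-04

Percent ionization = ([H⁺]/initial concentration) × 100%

Using Ka equilibrium: x² + Ka×x - Ka×C = 0. Solving: [H⁺] = 1.5222e-02. Percent = (1.5222e-02/0.31) × 100

Percent ionization = 4.91%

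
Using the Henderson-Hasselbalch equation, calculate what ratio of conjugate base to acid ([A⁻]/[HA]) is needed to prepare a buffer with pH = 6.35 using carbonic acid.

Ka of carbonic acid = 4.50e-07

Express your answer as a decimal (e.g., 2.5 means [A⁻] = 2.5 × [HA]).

pKa = -log(4.50e-07) = 6.3468. pH = pKa + log([A⁻]/[HA]), so log([A⁻]/[HA]) = pH − pKa = 6.35 − 6.3468 = 0.0032. [A⁻]/[HA] = 10^(0.0032) = 1.01

[A⁻]/[HA] = 1.01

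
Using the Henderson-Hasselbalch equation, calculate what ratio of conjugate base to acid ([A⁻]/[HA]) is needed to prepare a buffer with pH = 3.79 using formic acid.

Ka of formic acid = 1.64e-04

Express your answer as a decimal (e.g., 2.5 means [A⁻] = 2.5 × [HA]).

pKa = -log(1.64e-04) = 3.7852. pH = pKa + log([A⁻]/[HA]), so log([A⁻]/[HA]) = pH − pKa = 3.79 − 3.7852 = 0.0048. [A⁻]/[HA] = 10^(0.0048) = 1.01

[A⁻]/[HA] = 1.01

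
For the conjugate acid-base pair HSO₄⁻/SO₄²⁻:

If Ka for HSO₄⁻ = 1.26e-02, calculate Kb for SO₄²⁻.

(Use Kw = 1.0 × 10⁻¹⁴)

For a conjugate pair Ka × Kb = Kw, so Kb = Kw/Ka = 1.0 × 10⁻¹⁴ / 1.26e-02 = 7.94e-13.

K_b = 7.94e-13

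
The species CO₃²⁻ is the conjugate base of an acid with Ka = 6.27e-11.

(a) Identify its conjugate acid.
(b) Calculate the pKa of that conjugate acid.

(a) The conjugate acid is formed by adding one H⁺ to CO₃²⁻, giving HCO₃⁻. (b) pKa = -log(Ka) = -log(6.27e-11) = 10.20.

Conjugate acid: HCO₃⁻; pK_a = 10.20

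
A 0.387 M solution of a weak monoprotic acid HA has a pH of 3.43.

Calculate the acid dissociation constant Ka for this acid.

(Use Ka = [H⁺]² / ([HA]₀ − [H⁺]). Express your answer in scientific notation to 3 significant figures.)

[H⁺] = 10^(−pH) = 10^(−3.43) = 3.715e-04 M. For HA ⇌ H⁺ + A⁻, Ka = [H⁺][A⁻]/[HA] = [H⁺]² / ([HA]₀ − [H⁺]) = (3.715e-04)² / (0.387 − 3.715e-04) = 3.57e-07.

K_a = 3.57e-07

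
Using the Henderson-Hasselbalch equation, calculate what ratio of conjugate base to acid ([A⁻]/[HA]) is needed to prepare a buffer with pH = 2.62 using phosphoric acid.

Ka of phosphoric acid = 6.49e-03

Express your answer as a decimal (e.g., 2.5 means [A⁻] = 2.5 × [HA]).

pKa = -log(6.49e-03) = 2.1878. pH = pKa + log([A⁻]/[HA]), so log([A⁻]/[HA]) = pH − pKa = 2.62 − 2.1878 = 0.4322. [A⁻]/[HA] = 10^(0.4322) = 2.71

[A⁻]/[HA] = 2.71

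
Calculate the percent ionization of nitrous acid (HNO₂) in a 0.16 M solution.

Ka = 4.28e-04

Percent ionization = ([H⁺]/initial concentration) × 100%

Using Ka equilibrium: x² + Ka×x - Ka×C = 0. Solving: [H⁺] = 8.0640e-03. Percent = (8.0640e-03/0.16) × 100

Percent ionization = 5.04%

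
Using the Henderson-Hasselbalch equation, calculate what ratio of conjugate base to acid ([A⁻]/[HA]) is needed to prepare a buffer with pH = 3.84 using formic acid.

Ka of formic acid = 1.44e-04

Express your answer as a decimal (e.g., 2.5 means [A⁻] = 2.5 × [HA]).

pKa = -log(1.44e-04) = 3.8416. pH = pKa + log([A⁻]/[HA]), so log([A⁻]/[HA]) = pH − pKa = 3.84 − 3.8416 = -0.0016. [A⁻]/[HA] = 10^(-0.0016) = 0.996

[A⁻]/[HA] = 0.996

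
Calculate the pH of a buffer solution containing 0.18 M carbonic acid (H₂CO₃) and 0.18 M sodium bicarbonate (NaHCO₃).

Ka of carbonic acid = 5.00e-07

pKa = -log(5.00e-07) = 6.30. pH = pKa + log([A⁻]/[HA]) = 6.30 + log(0.18/0.18)

pH = 6.30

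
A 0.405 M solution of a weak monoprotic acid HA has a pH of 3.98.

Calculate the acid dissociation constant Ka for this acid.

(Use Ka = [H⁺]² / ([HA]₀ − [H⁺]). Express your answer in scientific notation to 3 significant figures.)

[H⁺] = 10^(−pH) = 10^(−3.98) = 1.047e-04 M. For HA ⇌ H⁺ + A⁻, Ka = [H⁺][A⁻]/[HA] = [H⁺]² / ([HA]₀ − [H⁺]) = (1.047e-04)² / (0.405 − 1.047e-04) = 2.71e-08.

K_a = 2.71e-08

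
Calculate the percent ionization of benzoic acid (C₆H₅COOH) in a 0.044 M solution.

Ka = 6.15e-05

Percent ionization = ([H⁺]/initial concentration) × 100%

Using Ka equilibrium: x² + Ka×x - Ka×C = 0. Solving: [H⁺] = 1.6145e-03. Percent = (1.6145e-03/0.044) × 100

Percent ionization = 3.67%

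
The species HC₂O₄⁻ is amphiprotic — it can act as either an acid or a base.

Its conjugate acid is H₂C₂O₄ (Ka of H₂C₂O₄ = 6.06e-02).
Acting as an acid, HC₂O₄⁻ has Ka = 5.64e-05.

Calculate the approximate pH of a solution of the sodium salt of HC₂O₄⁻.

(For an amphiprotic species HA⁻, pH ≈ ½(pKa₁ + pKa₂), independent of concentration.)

pKa₁ = -log(6.06e-02) = 1.22; pKa₂ = -log(5.64e-05) = 4.25. For an amphiprotic species, pH ≈ ½(pKa₁ + pKa₂) = ½(1.22 + 4.25) = 2.73.

pH = 2.73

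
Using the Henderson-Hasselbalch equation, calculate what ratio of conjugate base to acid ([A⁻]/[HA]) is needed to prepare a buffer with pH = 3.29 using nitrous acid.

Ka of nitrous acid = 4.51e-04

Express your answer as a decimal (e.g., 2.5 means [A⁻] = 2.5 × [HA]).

pKa = -log(4.51e-04) = 3.3458. pH = pKa + log([A⁻]/[HA]), so log([A⁻]/[HA]) = pH − pKa = 3.29 − 3.3458 = -0.0558. [A⁻]/[HA] = 10^(-0.0558) = 0.879

[A⁻]/[HA] = 0.879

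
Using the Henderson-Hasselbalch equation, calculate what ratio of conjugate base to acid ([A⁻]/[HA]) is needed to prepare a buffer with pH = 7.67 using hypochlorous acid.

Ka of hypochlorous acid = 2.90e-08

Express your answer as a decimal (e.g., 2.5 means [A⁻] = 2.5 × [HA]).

pKa = -log(2.90e-08) = 7.5376. pH = pKa + log([A⁻]/[HA]), so log([A⁻]/[HA]) = pH − pKa = 7.67 − 7.5376 = 0.1324. [A⁻]/[HA] = 10^(0.1324) = 1.36

[A⁻]/[HA] = 1.36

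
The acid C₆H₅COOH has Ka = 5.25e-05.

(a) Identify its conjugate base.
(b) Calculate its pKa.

(a) The conjugate base is formed by removing one H⁺ from C₆H₅COOH, giving C₆H₅COO⁻. (b) pKa = -log(Ka) = -log(5.25e-05) = 4.28.

Conjugate base: C₆H₅COO⁻; pK_a = 4.28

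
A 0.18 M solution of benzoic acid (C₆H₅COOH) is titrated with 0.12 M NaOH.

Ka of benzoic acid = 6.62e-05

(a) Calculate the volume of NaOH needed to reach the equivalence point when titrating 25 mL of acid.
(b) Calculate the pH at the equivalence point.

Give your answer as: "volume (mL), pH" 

moles acid = 0.18 × 25/1000 = 0.0045 mol; V_base = moles/0.12 × 1000 = 37.5 mL. At equivalence only the conjugate base is present: [A⁻] = 0.0045/0.062 = 7.2000e-02 M. Kb = Kw/Ka = 1.51e-10; [OH⁻] = √(Kb × [A⁻]) = 3.2979e-06; pOH = 5.48; pH = 14 - pOH = 8.52.

V = 37.5 mL, pH = 8.52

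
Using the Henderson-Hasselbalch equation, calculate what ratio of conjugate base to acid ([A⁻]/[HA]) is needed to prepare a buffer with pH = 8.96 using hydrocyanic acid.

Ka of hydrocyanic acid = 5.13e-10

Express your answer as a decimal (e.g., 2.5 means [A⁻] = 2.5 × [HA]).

pKa = -log(5.13e-10) = 9.2899. pH = pKa + log([A⁻]/[HA]), so log([A⁻]/[HA]) = pH − pKa = 8.96 − 9.2899 = -0.3299. [A⁻]/[HA] = 10^(-0.3299) = 0.468

[A⁻]/[HA] = 0.468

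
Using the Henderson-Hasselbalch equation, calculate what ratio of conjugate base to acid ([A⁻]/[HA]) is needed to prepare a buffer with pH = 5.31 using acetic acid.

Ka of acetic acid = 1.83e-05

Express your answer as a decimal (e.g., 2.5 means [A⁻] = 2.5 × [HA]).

pKa = -log(1.83e-05) = 4.7375. pH = pKa + log([A⁻]/[HA]), so log([A⁻]/[HA]) = pH − pKa = 5.31 − 4.7375 = 0.5725. [A⁻]/[HA] = 10^(0.5725) = 3.74

[A⁻]/[HA] = 3.74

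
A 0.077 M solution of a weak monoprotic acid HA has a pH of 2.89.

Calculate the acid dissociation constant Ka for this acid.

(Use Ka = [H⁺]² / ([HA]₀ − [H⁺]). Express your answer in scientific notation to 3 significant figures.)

[H⁺] = 10^(−pH) = 10^(−2.89) = 1.288e-03 M. For HA ⇌ H⁺ + A⁻, Ka = [H⁺][A⁻]/[HA] = [H⁺]² / ([HA]₀ − [H⁺]) = (1.288e-03)² / (0.077 − 1.288e-03) = 2.19e-05.

K_a = 2.19e-05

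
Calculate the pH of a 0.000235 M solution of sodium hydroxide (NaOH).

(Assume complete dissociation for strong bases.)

[OH⁻] = 0.000235 M for strong base. pOH = -log[OH⁻] = 3.63, pH = 14 - pOH

pH = 10.37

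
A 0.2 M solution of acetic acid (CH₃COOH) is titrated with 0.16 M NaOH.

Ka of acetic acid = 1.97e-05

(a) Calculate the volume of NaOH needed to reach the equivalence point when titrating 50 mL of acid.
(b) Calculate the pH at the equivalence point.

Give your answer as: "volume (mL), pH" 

moles acid = 0.2 × 50/1000 = 0.01 mol; V_base = moles/0.16 × 1000 = 62.5 mL. At equivalence only the conjugate base is present: [A⁻] = 0.01/0.113 = 8.8889e-02 M. Kb = Kw/Ka = 5.08e-10; [OH⁻] = √(Kb × [A⁻]) = 6.7172e-06; pOH = 5.17; pH = 14 - pOH = 8.83.

V = 62.5 mL, pH = 8.83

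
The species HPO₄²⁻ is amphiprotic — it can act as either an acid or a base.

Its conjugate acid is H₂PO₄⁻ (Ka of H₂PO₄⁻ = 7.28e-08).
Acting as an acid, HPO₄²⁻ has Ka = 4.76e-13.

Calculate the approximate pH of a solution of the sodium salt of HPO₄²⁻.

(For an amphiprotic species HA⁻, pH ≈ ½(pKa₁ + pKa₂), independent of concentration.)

pKa₁ = -log(7.28e-08) = 7.14; pKa₂ = -log(4.76e-13) = 12.32. For an amphiprotic species, pH ≈ ½(pKa₁ + pKa₂) = ½(7.14 + 12.32) = 9.73.

pH = 9.73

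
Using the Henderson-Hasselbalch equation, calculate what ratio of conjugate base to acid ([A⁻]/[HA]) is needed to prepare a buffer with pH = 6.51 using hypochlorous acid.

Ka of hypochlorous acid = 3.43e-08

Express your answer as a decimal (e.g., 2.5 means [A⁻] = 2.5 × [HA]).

pKa = -log(3.43e-08) = 7.4647. pH = pKa + log([A⁻]/[HA]), so log([A⁻]/[HA]) = pH − pKa = 6.51 − 7.4647 = -0.9547. [A⁻]/[HA] = 10^(-0.9547) = 0.111

[A⁻]/[HA] = 0.111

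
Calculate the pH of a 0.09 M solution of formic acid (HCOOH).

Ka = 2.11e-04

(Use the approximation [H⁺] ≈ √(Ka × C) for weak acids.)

[H⁺] = √(Ka × C) = √(2.11e-04 × 0.09) = 4.3578e-03. pH = -log(4.3578e-03)

pH = 2.36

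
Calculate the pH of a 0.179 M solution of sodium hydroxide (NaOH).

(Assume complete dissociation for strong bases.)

[OH⁻] = 0.179 M for strong base. pOH = -log[OH⁻] = 0.75, pH = 14 - pOH

pH = 13.25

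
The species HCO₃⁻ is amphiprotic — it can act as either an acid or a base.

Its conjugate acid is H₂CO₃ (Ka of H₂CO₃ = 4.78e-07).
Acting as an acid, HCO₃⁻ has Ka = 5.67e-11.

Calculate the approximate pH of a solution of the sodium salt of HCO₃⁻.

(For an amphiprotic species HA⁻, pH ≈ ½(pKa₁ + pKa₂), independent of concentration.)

pKa₁ = -log(4.78e-07) = 6.32; pKa₂ = -log(5.67e-11) = 10.25. For an amphiprotic species, pH ≈ ½(pKa₁ + pKa₂) = ½(6.32 + 10.25) = 8.28.

pH = 8.28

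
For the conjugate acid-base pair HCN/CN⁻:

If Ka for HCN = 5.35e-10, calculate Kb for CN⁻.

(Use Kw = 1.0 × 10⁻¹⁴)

For a conjugate pair Ka × Kb = Kw, so Kb = Kw/Ka = 1.0 × 10⁻¹⁴ / 5.35e-10 = 1.87e-05.

K_b = 1.87e-05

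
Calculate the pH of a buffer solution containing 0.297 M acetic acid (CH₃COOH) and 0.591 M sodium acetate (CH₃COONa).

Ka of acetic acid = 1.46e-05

pKa = -log(1.46e-05) = 4.84. pH = pKa + log([A⁻]/[HA]) = 4.84 + log(0.591/0.297)

pH = 5.13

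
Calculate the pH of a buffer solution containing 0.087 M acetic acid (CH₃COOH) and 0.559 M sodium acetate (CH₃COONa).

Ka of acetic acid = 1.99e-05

pKa = -log(1.99e-05) = 4.70. pH = pKa + log([A⁻]/[HA]) = 4.70 + log(0.559/0.087)

pH = 5.51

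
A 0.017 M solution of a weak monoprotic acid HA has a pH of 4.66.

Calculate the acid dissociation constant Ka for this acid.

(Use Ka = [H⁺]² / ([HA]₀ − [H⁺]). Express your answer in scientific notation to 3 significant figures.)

[H⁺] = 10^(−pH) = 10^(−4.66) = 2.188e-05 M. For HA ⇌ H⁺ + A⁻, Ka = [H⁺][A⁻]/[HA] = [H⁺]² / ([HA]₀ − [H⁺]) = (2.188e-05)² / (0.017 − 2.188e-05) = 2.82e-08.

K_a = 2.82e-08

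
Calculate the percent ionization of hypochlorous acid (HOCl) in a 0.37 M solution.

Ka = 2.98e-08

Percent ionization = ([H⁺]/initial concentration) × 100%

Using Ka equilibrium: x² + Ka×x - Ka×C = 0. Solving: [H⁺] = 1.0499e-04. Percent = (1.0499e-04/0.37) × 100

Percent ionization = 0.0284%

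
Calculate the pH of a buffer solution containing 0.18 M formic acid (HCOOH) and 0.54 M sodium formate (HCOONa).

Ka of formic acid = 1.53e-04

pKa = -log(1.53e-04) = 3.82. pH = pKa + log([A⁻]/[HA]) = 3.82 + log(0.54/0.18)

pH = 4.29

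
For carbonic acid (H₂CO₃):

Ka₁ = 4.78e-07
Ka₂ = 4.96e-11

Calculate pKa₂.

pKa₂ = -log(Ka₂) = -log(4.96e-11) = 10.30.

pK_{a2} = 10.30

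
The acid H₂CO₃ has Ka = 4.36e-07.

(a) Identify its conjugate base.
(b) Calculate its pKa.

(a) The conjugate base is formed by removing one H⁺ from H₂CO₃, giving HCO₃⁻. (b) pKa = -log(Ka) = -log(4.36e-07) = 6.36.

Conjugate base: HCO₃⁻; pK_a = 6.36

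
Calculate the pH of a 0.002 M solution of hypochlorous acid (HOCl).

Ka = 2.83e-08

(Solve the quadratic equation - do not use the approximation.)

x² + Ka×x - Ka×C = 0. Using quadratic formula: [H⁺] = 7.5092e-06

pH = 5.12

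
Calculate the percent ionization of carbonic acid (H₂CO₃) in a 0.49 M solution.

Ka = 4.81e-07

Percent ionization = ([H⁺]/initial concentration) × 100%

Using Ka equilibrium: x² + Ka×x - Ka×C = 0. Solving: [H⁺] = 4.8524e-04. Percent = (4.8524e-04/0.49) × 100

Percent ionization = 0.099%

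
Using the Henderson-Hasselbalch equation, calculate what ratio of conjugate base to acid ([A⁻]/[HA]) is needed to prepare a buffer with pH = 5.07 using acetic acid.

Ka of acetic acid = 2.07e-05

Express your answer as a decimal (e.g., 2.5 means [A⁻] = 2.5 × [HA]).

pKa = -log(2.07e-05) = 4.6840. pH = pKa + log([A⁻]/[HA]), so log([A⁻]/[HA]) = pH − pKa = 5.07 − 4.6840 = 0.3860. [A⁻]/[HA] = 10^(0.3860) = 2.43

[A⁻]/[HA] = 2.43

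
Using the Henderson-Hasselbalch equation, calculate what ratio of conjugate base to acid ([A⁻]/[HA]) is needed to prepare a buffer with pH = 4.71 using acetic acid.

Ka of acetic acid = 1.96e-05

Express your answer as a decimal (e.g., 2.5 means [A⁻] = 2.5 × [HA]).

pKa = -log(1.96e-05) = 4.7077. pH = pKa + log([A⁻]/[HA]), so log([A⁻]/[HA]) = pH − pKa = 4.71 − 4.7077 = 0.0023. [A⁻]/[HA] = 10^(0.0023) = 1.01

[A⁻]/[HA] = 1.01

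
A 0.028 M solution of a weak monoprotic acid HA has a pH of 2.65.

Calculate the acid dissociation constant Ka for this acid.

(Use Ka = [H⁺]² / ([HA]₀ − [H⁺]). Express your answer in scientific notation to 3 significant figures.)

[H⁺] = 10^(−pH) = 10^(−2.65) = 2.239e-03 M. For HA ⇌ H⁺ + A⁻, Ka = [H⁺][A⁻]/[HA] = [H⁺]² / ([HA]₀ − [H⁺]) = (2.239e-03)² / (0.028 − 2.239e-03) = 1.95e-04.

K_a = 1.95e-04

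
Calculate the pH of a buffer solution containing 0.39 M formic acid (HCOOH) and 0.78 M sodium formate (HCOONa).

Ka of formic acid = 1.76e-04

pKa = -log(1.76e-04) = 3.75. pH = pKa + log([A⁻]/[HA]) = 3.75 + log(0.78/0.39)

pH = 4.06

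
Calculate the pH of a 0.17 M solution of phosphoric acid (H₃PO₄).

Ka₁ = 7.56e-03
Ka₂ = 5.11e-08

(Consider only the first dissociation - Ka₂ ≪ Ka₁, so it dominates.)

First dissociation dominates. From Ka₁ = [H⁺][HA⁻]/[H₂A], x² + Ka₁·x − Ka₁·C = 0 with C = 0.17 M and Ka₁ = 7.56e-03. Solving: [H⁺] = (−Ka₁ + √(Ka₁² + 4·Ka₁·C)) / 2 = 3.2268e-02 M. pH = -log(3.2268e-02) = 1.49.

pH = 1.49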